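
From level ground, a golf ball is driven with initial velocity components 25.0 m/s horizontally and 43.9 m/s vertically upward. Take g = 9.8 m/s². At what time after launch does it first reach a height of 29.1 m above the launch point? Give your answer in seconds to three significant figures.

0.721 s

Set y = v_y0 t − ½ g t² = 29.1: 4.900 t² − 43.90 t + 29.1 = 0.
t = [43.90 ± √(43.90² − 2·9.80·29.1)] / 9.80 = (43.90 ± 36.84) / 9.80, so t = 0.7209 s or t = 8.238 s.
The first (ascending) time is 0.7209 s.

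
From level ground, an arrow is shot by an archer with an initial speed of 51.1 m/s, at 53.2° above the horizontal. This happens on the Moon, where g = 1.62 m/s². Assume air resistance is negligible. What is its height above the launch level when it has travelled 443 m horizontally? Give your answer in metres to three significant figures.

423 m

Resolve: vₓ = 51.10 cos 53.2° = 30.61 m/s and v_y0 = 51.10 sin 53.2° = 40.92 m/s.
At x = 443 m, t = x/vₓ = 443/30.61 = 14.47 s.
Height: y = v_y0 t − ½ g t² = 40.92 × 14.47 − 0.8100 × 14.47² = 592.2 − 169.7 = 422.5 m.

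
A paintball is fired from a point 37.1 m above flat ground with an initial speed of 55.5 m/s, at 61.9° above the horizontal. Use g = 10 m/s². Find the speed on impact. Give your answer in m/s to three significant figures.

Resolve: vₓ = 55.50 cos 61.9° = 26.14 m/s and v_y0 = 55.50 sin 61.9° = 48.96 m/s.
The projectile lands when y = 37.1 + (48.96) t − ½·10.0·t² = 0. Positive root: t = (48.96 + √(48.96² + 2·10.0·37.1)) / 10.0 = (48.96 + 56.03) / 10.0 = 10.50 s.
Vertical velocity at impact: v_y = v_y0 − g t = 48.96 − 10.0 × 10.50 = −56.03 m/s.
Speed: |v| = √(vₓ² + v_y²) = √(26.14² + 56.03²) = 61.82 m/s.

61.8 m/s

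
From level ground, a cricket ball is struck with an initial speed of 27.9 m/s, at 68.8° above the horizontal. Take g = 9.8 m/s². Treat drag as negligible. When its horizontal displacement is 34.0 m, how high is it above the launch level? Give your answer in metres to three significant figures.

32.0 m

Horizontal component vₓ = 27.90 cos 68.8° = 10.09 m/s; vertical v_y0 = 27.90 sin 68.8° = 26.01 m/s.
At x = 34.0 m, t = x/vₓ = 34.0/10.09 = 3.370 s.
Height: y = v_y0 t − ½ g t² = 26.01 × 3.370 − 4.900 × 3.370² = 87.66 − 55.65 = 32.01 m.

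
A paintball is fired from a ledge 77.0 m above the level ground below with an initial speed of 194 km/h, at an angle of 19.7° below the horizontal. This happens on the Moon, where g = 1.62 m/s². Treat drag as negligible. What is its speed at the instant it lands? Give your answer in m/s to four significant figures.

Convert: 194 km/h = 194/3.6 = 53.89 m/s.
Components: vₓ = 53.89 cos 19.7° = 50.73 m/s, v_y0 = −18.17 m/s (downward).
Vertical motion (up positive, ground at y = 0): 0.8100 t² − (−18.17) t − 77.0 = 0, so t = (−18.17 + √(18.17² + 2·1.62·77.0)) / 1.62 = (−18.17 + 24.07) / 1.62 = 3.646 s.
Vertical velocity at impact: v_y = v_y0 − g t = −18.17 − 1.62 × 3.646 = −24.07 m/s.
Speed: |v| = √(vₓ² + v_y²) = √(50.73² + 24.07²) = 56.16 m/s.

56.16 m/s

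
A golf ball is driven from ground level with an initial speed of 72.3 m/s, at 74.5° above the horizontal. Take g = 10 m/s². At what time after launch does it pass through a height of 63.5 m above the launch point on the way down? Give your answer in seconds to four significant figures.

Resolve: vₓ = 72.30 cos 74.5° = 19.32 m/s and v_y0 = 72.30 sin 74.5° = 69.67 m/s.
Set y = v_y0 t − ½ g t² = 63.5: 5.000 t² − 69.67 t + 63.5 = 0.
Quadratic formula: t = (69.67 ± √3584.0) / 10.0 = (69.67 ± 59.87) / 10.0 → t = 0.9804 s or 12.95 s.
The descending-branch root is 12.95 s.

12.95 s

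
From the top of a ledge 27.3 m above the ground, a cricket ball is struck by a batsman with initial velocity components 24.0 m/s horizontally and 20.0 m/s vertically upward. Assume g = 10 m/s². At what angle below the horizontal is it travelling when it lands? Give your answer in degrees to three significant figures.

52.0°

Vertical motion (up positive, ground at y = 0): 5.000 t² − (20.00) t − 27.3 = 0, so t = (20.00 + √(20.00² + 2·10.0·27.3)) / 10.0 = (20.00 + 30.76) / 10.0 = 5.076 s.
At impact: v_y = v_y0 − g t = −30.76 m/s; vₓ = 24.00 m/s.
Angle below horizontal: arctan(|v_y|/vₓ) = arctan(30.76/24.00) = 52.03°.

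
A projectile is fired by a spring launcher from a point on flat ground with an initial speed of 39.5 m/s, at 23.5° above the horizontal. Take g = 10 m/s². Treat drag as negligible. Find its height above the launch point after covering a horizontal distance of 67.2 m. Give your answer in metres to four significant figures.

Components: vₓ = 39.50 cos 23.5° = 36.22 m/s, v_y0 = 39.50 sin 23.5° = 15.75 m/s.
x = vₓ t ⇒ t = 67.2/36.22 = 1.855 s.
Height: y = v_y0 t − ½ g t² = 15.75 × 1.855 − 5.000 × 1.855² = 29.22 − 17.21 = 12.01 m.

12.01 m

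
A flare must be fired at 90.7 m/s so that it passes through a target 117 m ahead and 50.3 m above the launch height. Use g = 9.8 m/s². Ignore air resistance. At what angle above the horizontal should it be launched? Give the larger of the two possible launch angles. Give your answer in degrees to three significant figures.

Trajectory: y = x tanθ − g x² (1 + tan²θ)/(2v₀²). With x = 117, y = 50.3, v₀ = 90.7, g = 9.80:
8.154 tan²θ − 117 tanθ + (58.45) = 0.
tanθ = [117 ± √(117² − 4 × 8.154 × (58.45))] / (2 × 8.154) = (117 ± 108.5) / 16.31, giving tanθ = 0.5183 or 13.83.
θ = 27.40° or 85.86°; the larger is 85.86°.

85.9°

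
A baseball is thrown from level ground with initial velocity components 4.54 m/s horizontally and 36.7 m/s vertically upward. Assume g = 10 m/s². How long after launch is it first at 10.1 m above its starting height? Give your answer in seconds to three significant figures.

0.286 s

Set y = v_y0 t − ½ g t² = 10.1: 5.000 t² − 36.70 t + 10.1 = 0.
t = [36.70 ± √(36.70² − 2·10.0·10.1)] / 10.0 = (36.70 ± 33.84) / 10.0, so t = 0.2864 s or t = 7.054 s.
The first (ascending) time is 0.2864 s.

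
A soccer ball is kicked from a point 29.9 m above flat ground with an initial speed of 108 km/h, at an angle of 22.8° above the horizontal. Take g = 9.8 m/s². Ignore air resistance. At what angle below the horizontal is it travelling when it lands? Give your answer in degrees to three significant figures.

Convert: 108 km/h = 108/3.6 = 30.00 m/s.
vₓ = 30.00 cos 22.8° = 27.66 m/s; v_y0 = 30.00 sin 22.8° = 11.63 m/s.
Vertical motion (up positive, ground at y = 0): 4.900 t² − (11.63) t − 29.9 = 0, so t = (11.63 + √(11.63² + 2·9.80·29.9)) / 9.80 = (11.63 + 26.86) / 9.80 = 3.927 s.
At impact: v_y = v_y0 − g t = −26.86 m/s; vₓ = 27.66 m/s.
Angle below horizontal: arctan(|v_y|/vₓ) = arctan(26.86/27.66) = 44.16°.

44.2°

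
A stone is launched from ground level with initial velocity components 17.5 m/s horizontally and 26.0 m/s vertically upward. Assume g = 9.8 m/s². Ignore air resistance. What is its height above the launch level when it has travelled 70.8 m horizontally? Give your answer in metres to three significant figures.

25.0 m

Time to reach x = 70.8 m: t = x/vₓ = 70.8/17.50 = 4.046 s.
Height: y = v_y0 t − ½ g t² = 26.00 × 4.046 − 4.900 × 4.046² = 105.2 − 80.20 = 24.99 m.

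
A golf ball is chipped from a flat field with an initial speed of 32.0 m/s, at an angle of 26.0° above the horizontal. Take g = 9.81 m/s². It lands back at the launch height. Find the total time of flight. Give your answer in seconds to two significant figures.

Components: vₓ = 32.00 cos 26.0° = 28.76 m/s, v_y0 = 32.00 sin 26.0° = 14.03 m/s.
It returns to y = 0 when t = 2 v_y0 / g = 2(14.03)/9.81 = 2.860 s.

2.9 s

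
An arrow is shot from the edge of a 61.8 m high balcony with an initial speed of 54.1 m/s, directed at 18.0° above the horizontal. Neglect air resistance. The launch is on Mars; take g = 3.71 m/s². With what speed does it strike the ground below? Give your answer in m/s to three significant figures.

58.2 m/s

Components: vₓ = 54.10 cos 18.0° = 51.45 m/s, v_y0 = 54.10 sin 18.0° = 16.72 m/s.
Vertical motion (up positive, ground at y = 0): 1.855 t² − (16.72) t − 61.8 = 0, so t = (16.72 + √(16.72² + 2·3.71·61.8)) / 3.71 = (16.72 + 27.17) / 3.71 = 11.83 s.
Vertical velocity at impact: v_y = v_y0 − g t = 16.72 − 3.71 × 11.83 = −27.17 m/s.
Speed: |v| = √(vₓ² + v_y²) = √(51.45² + 27.17²) = 58.18 m/s.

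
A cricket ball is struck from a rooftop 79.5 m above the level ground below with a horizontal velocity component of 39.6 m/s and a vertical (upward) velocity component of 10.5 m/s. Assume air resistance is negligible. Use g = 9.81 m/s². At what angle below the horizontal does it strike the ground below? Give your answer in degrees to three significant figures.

Vertical motion (up positive, ground at y = 0): 4.905 t² − (10.50) t − 79.5 = 0, so t = (10.50 + √(10.50² + 2·9.81·79.5)) / 9.81 = (10.50 + 40.87) / 9.81 = 5.236 s.
At impact: v_y = v_y0 − g t = −40.87 m/s; vₓ = 39.60 m/s.
Angle below horizontal: arctan(|v_y|/vₓ) = arctan(40.87/39.60) = 45.90°.

45.9°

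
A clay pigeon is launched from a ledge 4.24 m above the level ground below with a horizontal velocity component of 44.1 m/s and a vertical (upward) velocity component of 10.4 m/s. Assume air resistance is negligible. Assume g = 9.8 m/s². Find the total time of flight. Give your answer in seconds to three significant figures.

Vertical motion (up positive, ground at y = 0): 4.900 t² − (10.40) t − 4.24 = 0, so t = (10.40 + √(10.40² + 2·9.80·4.24)) / 9.80 = (10.40 + 13.83) / 9.80 = 2.472 s.

2.47 s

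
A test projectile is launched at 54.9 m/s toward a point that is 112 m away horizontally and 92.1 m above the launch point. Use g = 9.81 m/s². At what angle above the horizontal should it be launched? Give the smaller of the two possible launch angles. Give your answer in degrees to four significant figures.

Trajectory: y = x tanθ − g x² (1 + tan²θ)/(2v₀²). With x = 112, y = 92.1, v₀ = 54.9, g = 9.81:
20.41 tan²θ − 112 tanθ + (112.5) = 0.
tanθ = [112 ± √(112² − 4 × 20.41 × (112.5))] / (2 × 20.41) = (112 ± 57.94) / 40.83, giving tanθ = 1.324 or 4.162.
θ = 52.94° or 76.49°; the smaller is 52.94°.

52.94°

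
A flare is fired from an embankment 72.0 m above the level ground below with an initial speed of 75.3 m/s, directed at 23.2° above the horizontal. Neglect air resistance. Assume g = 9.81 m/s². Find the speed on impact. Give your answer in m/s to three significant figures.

vₓ = 75.30 cos 23.2° = 69.21 m/s; v_y0 = 75.30 sin 23.2° = 29.66 m/s.
The projectile lands when y = 72.0 + (29.66) t − ½·9.81·t² = 0. Positive root: t = (29.66 + √(29.66² + 2·9.81·72.0)) / 9.81 = (29.66 + 47.88) / 9.81 = 7.905 s.
Vertical velocity at impact: v_y = v_y0 − g t = 29.66 − 9.81 × 7.905 = −47.88 m/s.
Speed: |v| = √(vₓ² + v_y²) = √(69.21² + 47.88²) = 84.16 m/s.

84.2 m/s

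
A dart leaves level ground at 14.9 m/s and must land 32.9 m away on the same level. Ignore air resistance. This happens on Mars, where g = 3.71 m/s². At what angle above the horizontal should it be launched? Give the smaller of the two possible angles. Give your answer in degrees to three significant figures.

R = v₀² sin 2θ / g gives sin 2θ = gR/v₀² = 3.71·32.9/14.9² = 0.5498.
2θ = 33.35° or 180° − 33.35° = 146.6°, so θ = 16.68° or 73.32°.
The smaller angle is 16.68°.

16.7°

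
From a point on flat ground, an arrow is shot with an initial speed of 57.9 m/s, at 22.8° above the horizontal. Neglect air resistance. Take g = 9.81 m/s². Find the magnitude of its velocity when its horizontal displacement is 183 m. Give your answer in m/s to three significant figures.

54.5 m/s

Resolve: vₓ = 57.90 cos 22.8° = 53.38 m/s and v_y0 = 57.90 sin 22.8° = 22.44 m/s.
x = vₓ t ⇒ t = 183/53.38 = 3.429 s.
Vertical velocity there: v_y = v_y0 − g t = 22.44 − 9.81 × 3.429 = −11.20 m/s.
Speed: √(vₓ² + v_y²) = √(53.38² + 11.20²) = 54.54 m/s.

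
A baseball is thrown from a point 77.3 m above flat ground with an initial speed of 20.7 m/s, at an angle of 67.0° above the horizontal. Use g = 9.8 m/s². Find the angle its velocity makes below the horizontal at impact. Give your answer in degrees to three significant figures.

79.4°

vₓ = 20.70 cos 67.0° = 8.088 m/s; v_y0 = 20.70 sin 67.0° = 19.05 m/s.
With up positive and y = 0 at the ground: y(t) = 77.3 + (19.05) t − 4.900 t². Setting y = 0 and taking the positive root: t = [19.05 + √(19.05² + 2·9.80·77.3)] / 9.80 = (19.05 + 43.34) / 9.80 = 6.367 s.
At impact: v_y = v_y0 − g t = −43.34 m/s; vₓ = 8.088 m/s.
Angle below horizontal: arctan(|v_y|/vₓ) = arctan(43.34/8.088) = 79.43°.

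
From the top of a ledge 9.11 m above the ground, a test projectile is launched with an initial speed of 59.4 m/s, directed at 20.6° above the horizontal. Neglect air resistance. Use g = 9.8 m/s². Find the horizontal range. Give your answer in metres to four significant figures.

Horizontal component vₓ = 59.40 cos 20.6° = 55.60 m/s; vertical v_y0 = 59.40 sin 20.6° = 20.90 m/s.
Vertical motion (up positive, ground at y = 0): 4.900 t² − (20.90) t − 9.11 = 0, so t = (20.90 + √(20.90² + 2·9.80·9.11)) / 9.80 = (20.90 + 24.81) / 9.80 = 4.664 s.
Horizontal distance: R = vₓ t = 55.60 × 4.664 = 259.3 m.

259.3 m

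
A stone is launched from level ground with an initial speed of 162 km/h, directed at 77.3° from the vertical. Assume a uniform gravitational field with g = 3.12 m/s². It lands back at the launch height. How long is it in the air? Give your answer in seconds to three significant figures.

6.34 s

Convert: 162 km/h = 162/3.6 = 45.00 m/s.
Components: vₓ = 45.00 sin 77.3° = 43.90 m/s, v_y0 = 45.00 cos 77.3° = 9.893 m/s.
Time of flight on level ground: T = 2 v_y0 / g = 2 × 9.893 / 3.12 = 6.342 s.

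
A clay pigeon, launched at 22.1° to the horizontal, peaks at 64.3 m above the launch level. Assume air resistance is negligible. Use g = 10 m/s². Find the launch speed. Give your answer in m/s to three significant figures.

95.3 m/s

At the peak v_y = 0, so v_y0 = √(2gH) = √(2 × 10.0 × 64.3) = 35.86 m/s.
v_y0 = v₀ sin θ ⇒ v₀ = 35.86 / sin 22.1° = 95.32 m/s.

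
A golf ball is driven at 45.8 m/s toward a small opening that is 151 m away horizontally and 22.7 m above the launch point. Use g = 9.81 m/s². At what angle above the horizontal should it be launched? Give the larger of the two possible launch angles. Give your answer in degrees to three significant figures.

Trajectory: y = x tanθ − g x² (1 + tan²θ)/(2v₀²). With x = 151, y = 22.7, v₀ = 45.8, g = 9.81:
53.32 tan²θ − 151 tanθ + (76.02) = 0.
tanθ = [151 ± √(151² − 4 × 53.32 × (76.02))] / (2 × 53.32) = (151 ± 81.17) / 106.6, giving tanθ = 0.6548 or 2.177.
θ = 33.22° or 65.33°; the larger is 65.33°.

65.3°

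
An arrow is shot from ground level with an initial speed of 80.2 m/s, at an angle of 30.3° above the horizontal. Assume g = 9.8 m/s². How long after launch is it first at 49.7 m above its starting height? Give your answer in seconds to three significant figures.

1.50 s

Resolve: vₓ = 80.20 cos 30.3° = 69.24 m/s and v_y0 = 80.20 sin 30.3° = 40.46 m/s.
Set y = v_y0 t − ½ g t² = 49.7: 4.900 t² − 40.46 t + 49.7 = 0.
Quadratic formula: t = (40.46 ± √663.14) / 9.80 = (40.46 ± 25.75) / 9.80 → t = 1.501 s or 6.757 s.
The first (ascending) time is 1.501 s.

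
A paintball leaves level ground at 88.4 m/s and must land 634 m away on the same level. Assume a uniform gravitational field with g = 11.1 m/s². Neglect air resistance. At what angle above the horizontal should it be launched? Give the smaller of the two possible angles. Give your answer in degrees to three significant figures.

32.1°

From R = (v₀²/g) sin 2θ: sin 2θ = 11.1 × 634 / 7814.6 = 0.9005.
2θ = 64.23° or 180° − 64.23° = 115.8°, so θ = 32.12° or 57.88°.
The smaller angle is 32.12°.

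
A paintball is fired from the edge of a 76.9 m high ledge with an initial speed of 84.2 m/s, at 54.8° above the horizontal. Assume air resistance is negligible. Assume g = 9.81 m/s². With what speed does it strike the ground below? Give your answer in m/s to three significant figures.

92.7 m/s

Horizontal component vₓ = 84.20 cos 54.8° = 48.54 m/s; vertical v_y0 = 84.20 sin 54.8° = 68.80 m/s.
Vertical motion (up positive, ground at y = 0): 4.905 t² − (68.80) t − 76.9 = 0, so t = (68.80 + √(68.80² + 2·9.81·76.9)) / 9.81 = (68.80 + 79.01) / 9.81 = 15.07 s.
Vertical velocity at impact: v_y = v_y0 − g t = 68.80 − 9.81 × 15.07 = −79.01 m/s.
Speed: |v| = √(vₓ² + v_y²) = √(48.54² + 79.01²) = 92.73 m/s.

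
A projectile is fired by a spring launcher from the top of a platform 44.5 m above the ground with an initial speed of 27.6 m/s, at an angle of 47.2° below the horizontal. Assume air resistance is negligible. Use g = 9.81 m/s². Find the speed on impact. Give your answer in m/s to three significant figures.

vₓ = 27.60 cos 47.2° = 18.75 m/s; v_y0 = −20.25 m/s (downward).
With up positive and y = 0 at the ground: y(t) = 44.5 + (−20.25) t − 4.905 t². Setting y = 0 and taking the positive root: t = [−20.25 + √(20.25² + 2·9.81·44.5)] / 9.81 = (−20.25 + 35.82) / 9.81 = 1.587 s.
Vertical velocity at impact: v_y = v_y0 − g t = −20.25 − 9.81 × 1.587 = −35.82 m/s.
Speed: |v| = √(vₓ² + v_y²) = √(18.75² + 35.82²) = 40.43 m/s.

40.4 m/s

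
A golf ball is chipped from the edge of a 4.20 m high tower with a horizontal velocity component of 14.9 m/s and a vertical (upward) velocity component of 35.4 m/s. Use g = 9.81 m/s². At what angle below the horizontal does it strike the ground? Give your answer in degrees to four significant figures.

67.82°

Vertical motion (up positive, ground at y = 0): 4.905 t² − (35.40) t − 4.20 = 0, so t = (35.40 + √(35.40² + 2·9.81·4.20)) / 9.81 = (35.40 + 36.55) / 9.81 = 7.334 s.
At impact: v_y = v_y0 − g t = −36.55 m/s; vₓ = 14.90 m/s.
Angle below horizontal: arctan(|v_y|/vₓ) = arctan(36.55/14.90) = 67.82°.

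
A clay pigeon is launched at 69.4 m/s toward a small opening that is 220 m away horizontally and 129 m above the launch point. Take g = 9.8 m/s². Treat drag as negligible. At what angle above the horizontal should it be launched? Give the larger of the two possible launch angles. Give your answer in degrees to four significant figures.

73.63°

Trajectory: y = x tanθ − g x² (1 + tan²θ)/(2v₀²). With x = 220, y = 129, v₀ = 69.4, g = 9.80:
49.24 tan²θ − 220 tanθ + (178.2) = 0.
tanθ = [220 ± √(220² − 4 × 49.24 × (178.2))] / (2 × 49.24) = (220 ± 115.3) / 98.48, giving tanθ = 1.063 or 3.405.
θ = 46.75° or 73.63°; the larger is 73.63°.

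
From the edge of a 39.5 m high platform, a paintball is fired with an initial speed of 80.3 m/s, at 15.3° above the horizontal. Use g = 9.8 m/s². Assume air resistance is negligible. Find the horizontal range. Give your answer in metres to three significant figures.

Components: vₓ = 80.30 cos 15.3° = 77.45 m/s, v_y0 = 80.30 sin 15.3° = 21.19 m/s.
Vertical motion (up positive, ground at y = 0): 4.900 t² − (21.19) t − 39.5 = 0, so t = (21.19 + √(21.19² + 2·9.80·39.5)) / 9.80 = (21.19 + 34.97) / 9.80 = 5.731 s.
Horizontal distance: R = vₓ t = 77.45 × 5.731 = 443.9 m.

444 m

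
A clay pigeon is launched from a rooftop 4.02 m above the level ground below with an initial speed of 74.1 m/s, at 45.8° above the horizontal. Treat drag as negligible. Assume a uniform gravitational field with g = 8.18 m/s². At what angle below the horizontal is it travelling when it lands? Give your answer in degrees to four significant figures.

Components: vₓ = 74.10 cos 45.8° = 51.66 m/s, v_y0 = 74.10 sin 45.8° = 53.12 m/s.
The projectile lands when y = 4.02 + (53.12) t − ½·8.18·t² = 0. Positive root: t = (53.12 + √(53.12² + 2·8.18·4.02)) / 8.18 = (53.12 + 53.74) / 8.18 = 13.06 s.
At impact: v_y = v_y0 − g t = −53.74 m/s; vₓ = 51.66 m/s.
Angle below horizontal: arctan(|v_y|/vₓ) = arctan(53.74/51.66) = 46.13°.

46.13°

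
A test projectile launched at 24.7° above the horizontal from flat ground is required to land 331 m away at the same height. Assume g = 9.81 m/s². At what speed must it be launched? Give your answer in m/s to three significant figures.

65.4 m/s

On level ground R = v₀² sin 2θ / g ⇒ v₀ = √(gR / sin 2θ).
v₀ = √(9.81 × 331 / sin 49.40°) = √(3247 / 0.7593) = √4276.6 = 65.40 m/s.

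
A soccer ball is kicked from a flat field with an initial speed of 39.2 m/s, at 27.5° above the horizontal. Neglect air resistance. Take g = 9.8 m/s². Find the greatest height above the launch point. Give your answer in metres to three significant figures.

16.7 m

vₓ = 39.20 cos 27.5° = 34.77 m/s; v_y0 = 39.20 sin 27.5° = 18.10 m/s.
Maximum height: H = v_y0² / (2g) = 18.10² / (2 × 9.80) = 16.72 m.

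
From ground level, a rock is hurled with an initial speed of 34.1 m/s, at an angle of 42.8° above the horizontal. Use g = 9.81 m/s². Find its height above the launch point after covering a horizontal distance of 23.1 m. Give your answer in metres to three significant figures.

vₓ = 34.10 cos 42.8° = 25.02 m/s; v_y0 = 34.10 sin 42.8° = 23.17 m/s.
x = vₓ t ⇒ t = 23.1/25.02 = 0.9233 s.
Height: y = v_y0 t − ½ g t² = 23.17 × 0.9233 − 4.905 × 0.9233² = 21.39 − 4.181 = 17.21 m.

17.2 m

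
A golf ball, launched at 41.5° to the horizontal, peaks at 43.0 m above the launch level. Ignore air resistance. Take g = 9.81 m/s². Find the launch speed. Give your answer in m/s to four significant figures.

At the peak v_y = 0, so v_y0 = √(2gH) = √(2 × 9.81 × 43.0) = 29.05 m/s.
v_y0 = v₀ sin θ ⇒ v₀ = 29.05 / sin 41.5° = 43.83 m/s.

43.83 m/s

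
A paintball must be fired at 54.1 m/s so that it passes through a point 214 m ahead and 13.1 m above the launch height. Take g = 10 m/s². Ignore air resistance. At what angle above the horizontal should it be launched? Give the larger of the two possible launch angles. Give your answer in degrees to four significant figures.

Trajectory: y = x tanθ − g x² (1 + tan²θ)/(2v₀²). With x = 214, y = 13.1, v₀ = 54.1, g = 10.0:
78.24 tan²θ − 214 tanθ + (91.34) = 0.
tanθ = [214 ± √(214² − 4 × 78.24 × (91.34))] / (2 × 78.24) = (214 ± 131.2) / 156.5, giving tanθ = 0.5292 or 2.206.
θ = 27.89° or 65.62°; the larger is 65.62°.

65.62°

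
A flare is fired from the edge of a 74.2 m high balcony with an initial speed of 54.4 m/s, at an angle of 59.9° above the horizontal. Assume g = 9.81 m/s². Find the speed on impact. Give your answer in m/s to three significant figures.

vₓ = 54.40 cos 59.9° = 27.28 m/s; v_y0 = 54.40 sin 59.9° = 47.06 m/s.
With up positive and y = 0 at the ground: y(t) = 74.2 + (47.06) t − 4.905 t². Setting y = 0 and taking the positive root: t = [47.06 + √(47.06² + 2·9.81·74.2)] / 9.81 = (47.06 + 60.59) / 9.81 = 10.97 s.
Vertical velocity at impact: v_y = v_y0 − g t = 47.06 − 9.81 × 10.97 = −60.59 m/s.
Speed: |v| = √(vₓ² + v_y²) = √(27.28² + 60.59²) = 66.45 m/s.

66.4 m/s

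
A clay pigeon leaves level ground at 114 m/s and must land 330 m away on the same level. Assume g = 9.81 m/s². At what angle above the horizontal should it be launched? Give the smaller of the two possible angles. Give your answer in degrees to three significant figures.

7.21°

R = v₀² sin 2θ / g gives sin 2θ = gR/v₀² = 9.81·330/114² = 0.2491.
2θ = 14.42° or 180° − 14.42° = 165.6°, so θ = 7.212° or 82.79°.
The smaller angle is 7.212°.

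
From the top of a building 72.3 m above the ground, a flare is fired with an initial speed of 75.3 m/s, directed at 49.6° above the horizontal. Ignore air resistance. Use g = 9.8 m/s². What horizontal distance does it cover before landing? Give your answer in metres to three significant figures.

Components: vₓ = 75.30 cos 49.6° = 48.80 m/s, v_y0 = 75.30 sin 49.6° = 57.34 m/s.
Vertical motion (up positive, ground at y = 0): 4.900 t² − (57.34) t − 72.3 = 0, so t = (57.34 + √(57.34² + 2·9.80·72.3)) / 9.80 = (57.34 + 68.60) / 9.80 = 12.85 s.
Horizontal distance: R = vₓ t = 48.80 × 12.85 = 627.2 m.

627 m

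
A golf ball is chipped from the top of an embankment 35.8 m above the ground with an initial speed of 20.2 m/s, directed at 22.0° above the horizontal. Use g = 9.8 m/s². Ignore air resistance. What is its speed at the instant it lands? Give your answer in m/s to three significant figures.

Horizontal component vₓ = 20.20 cos 22.0° = 18.73 m/s; vertical v_y0 = 20.20 sin 22.0° = 7.567 m/s.
With up positive and y = 0 at the ground: y(t) = 35.8 + (7.567) t − 4.900 t². Setting y = 0 and taking the positive root: t = [7.567 + √(7.567² + 2·9.80·35.8)] / 9.80 = (7.567 + 27.55) / 9.80 = 3.583 s.
Vertical velocity at impact: v_y = v_y0 − g t = 7.567 − 9.80 × 3.583 = −27.55 m/s.
Speed: |v| = √(vₓ² + v_y²) = √(18.73² + 27.55²) = 33.31 m/s.

33.3 m/s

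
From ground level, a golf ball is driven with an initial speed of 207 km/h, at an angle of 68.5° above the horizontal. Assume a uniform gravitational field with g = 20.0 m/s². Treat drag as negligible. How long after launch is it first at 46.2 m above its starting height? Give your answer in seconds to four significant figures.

Convert: 207 km/h = 207/3.6 = 57.50 m/s.
vₓ = 57.50 cos 68.5° = 21.07 m/s; v_y0 = 57.50 sin 68.5° = 53.50 m/s.
Set y = v_y0 t − ½ g t² = 46.2: 10.00 t² − 53.50 t + 46.2 = 0.
t = [53.50 ± √(53.50² − 2·20.0·46.2)] / 20.0 = (53.50 ± 31.85) / 20.0, so t = 1.083 s or t = 4.267 s.
The first (ascending) time is 1.083 s.

1.083 s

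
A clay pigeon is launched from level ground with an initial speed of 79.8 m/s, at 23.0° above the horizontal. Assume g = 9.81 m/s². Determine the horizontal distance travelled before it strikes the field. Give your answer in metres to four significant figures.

Resolve: vₓ = 79.80 cos 23.0° = 73.46 m/s and v_y0 = 79.80 sin 23.0° = 31.18 m/s.
Flight time T = 2 v_y0 / g = 6.357 s.
Range: R = vₓ T = 73.46 × 6.357 = 467.0 m.

467.0 m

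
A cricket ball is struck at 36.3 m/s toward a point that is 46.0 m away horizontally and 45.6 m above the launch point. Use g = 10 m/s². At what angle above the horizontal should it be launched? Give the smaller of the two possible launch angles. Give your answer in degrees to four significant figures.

58.46°

Trajectory: y = x tanθ − g x² (1 + tan²θ)/(2v₀²). With x = 46.0, y = 45.6, v₀ = 36.3, g = 10.0:
8.029 tan²θ − 46.0 tanθ + (53.63) = 0.
tanθ = [46.0 ± √(46.0² − 4 × 8.029 × (53.63))] / (2 × 8.029) = (46.0 ± 19.84) / 16.06, giving tanθ = 1.629 or 4.100.
θ = 58.46° or 76.29°; the smaller is 58.46°.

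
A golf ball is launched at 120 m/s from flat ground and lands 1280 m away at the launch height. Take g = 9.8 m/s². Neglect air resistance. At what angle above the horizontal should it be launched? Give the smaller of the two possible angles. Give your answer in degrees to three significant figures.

Level-ground range R = v₀² sin(2θ)/g ⇒ sin(2θ) = gR/v₀² = 9.80 × 1280 / 120² = 0.8711.
2θ = 60.59° or 180° − 60.59° = 119.4°, so θ = 30.29° or 59.71°.
The smaller angle is 30.29°.

30.3°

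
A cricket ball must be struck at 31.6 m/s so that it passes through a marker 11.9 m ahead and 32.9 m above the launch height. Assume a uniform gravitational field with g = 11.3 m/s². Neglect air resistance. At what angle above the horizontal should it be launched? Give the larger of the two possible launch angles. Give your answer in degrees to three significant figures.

84.8°

Trajectory: y = x tanθ − g x² (1 + tan²θ)/(2v₀²). With x = 11.9, y = 32.9, v₀ = 31.6, g = 11.3:
0.8013 tan²θ − 11.9 tanθ + (33.70) = 0.
tanθ = [11.9 ± √(11.9² − 4 × 0.8013 × (33.70))] / (2 × 0.8013) = (11.9 ± 5.796) / 1.603, giving tanθ = 3.809 or 11.04.
θ = 75.29° or 84.83°; the larger is 84.83°.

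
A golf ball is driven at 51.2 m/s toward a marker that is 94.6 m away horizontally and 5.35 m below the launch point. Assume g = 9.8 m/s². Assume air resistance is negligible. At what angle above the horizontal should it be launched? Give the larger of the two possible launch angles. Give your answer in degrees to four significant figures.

79.75°

Trajectory: y = x tanθ − g x² (1 + tan²θ)/(2v₀²). With x = 94.6, y = −5.35, v₀ = 51.2, g = 9.80:
16.73 tan²θ − 94.6 tanθ + (11.38) = 0.
tanθ = [94.6 ± √(94.6² − 4 × 16.73 × (11.38))] / (2 × 16.73) = (94.6 ± 90.49) / 33.46, giving tanθ = 0.1229 or 5.532.
θ = 7.009° or 79.75°; the larger is 79.75°.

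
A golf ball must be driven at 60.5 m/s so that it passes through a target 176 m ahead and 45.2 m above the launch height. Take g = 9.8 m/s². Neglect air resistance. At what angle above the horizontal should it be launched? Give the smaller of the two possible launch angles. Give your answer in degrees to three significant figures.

Trajectory: y = x tanθ − g x² (1 + tan²θ)/(2v₀²). With x = 176, y = 45.2, v₀ = 60.5, g = 9.80:
41.47 tan²θ − 176 tanθ + (86.67) = 0.
tanθ = [176 ± √(176² − 4 × 41.47 × (86.67))] / (2 × 41.47) = (176 ± 128.8) / 82.94, giving tanθ = 0.5686 or 3.676.
θ = 29.62° or 74.78°; the smaller is 29.62°.

29.6°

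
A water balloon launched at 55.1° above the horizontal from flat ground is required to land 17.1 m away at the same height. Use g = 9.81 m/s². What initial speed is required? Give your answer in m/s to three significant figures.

13.4 m/s

On level ground R = v₀² sin 2θ / g ⇒ v₀ = √(gR / sin 2θ).
v₀ = √(9.81 × 17.1 / sin 110.2°) = √(167.8 / 0.9385) = √178.75 = 13.37 m/s.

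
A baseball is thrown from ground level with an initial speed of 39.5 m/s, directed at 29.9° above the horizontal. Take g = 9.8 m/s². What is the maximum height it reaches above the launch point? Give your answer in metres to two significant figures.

vₓ = 39.50 cos 29.9° = 34.24 m/s; v_y0 = 39.50 sin 29.9° = 19.69 m/s.
Maximum height: H = v_y0² / (2g) = 19.69² / (2 × 9.80) = 19.78 m.

20 m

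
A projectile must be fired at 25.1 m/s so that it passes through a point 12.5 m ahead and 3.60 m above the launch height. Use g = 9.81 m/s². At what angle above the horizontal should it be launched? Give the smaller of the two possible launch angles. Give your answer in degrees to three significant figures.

21.8°

Trajectory: y = x tanθ − g x² (1 + tan²θ)/(2v₀²). With x = 12.5, y = 3.60, v₀ = 25.1, g = 9.81:
1.216 tan²θ − 12.5 tanθ + (4.816) = 0.
tanθ = [12.5 ± √(12.5² − 4 × 1.216 × (4.816))] / (2 × 1.216) = (12.5 ± 11.52) / 2.433, giving tanθ = 0.4010 or 9.874.
θ = 21.85° or 84.22°; the smaller is 21.85°.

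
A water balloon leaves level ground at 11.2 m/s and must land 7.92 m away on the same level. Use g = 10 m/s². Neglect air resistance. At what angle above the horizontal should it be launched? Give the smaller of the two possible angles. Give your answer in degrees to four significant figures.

From R = (v₀²/g) sin 2θ: sin 2θ = 10.0 × 7.92 / 125.44 = 0.6314.
2θ = 39.15° or 180° − 39.15° = 140.8°, so θ = 19.58° or 70.42°.
The smaller angle is 19.58°.

19.58°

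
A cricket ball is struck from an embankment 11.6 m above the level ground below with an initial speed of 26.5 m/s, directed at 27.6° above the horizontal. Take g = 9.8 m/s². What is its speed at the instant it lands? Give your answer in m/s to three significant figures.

30.5 m/s

Components: vₓ = 26.50 cos 27.6° = 23.48 m/s, v_y0 = 26.50 sin 27.6° = 12.28 m/s.
With up positive and y = 0 at the ground: y(t) = 11.6 + (12.28) t − 4.900 t². Setting y = 0 and taking the positive root: t = [12.28 + √(12.28² + 2·9.80·11.6)] / 9.80 = (12.28 + 19.44) / 9.80 = 3.237 s.
Vertical velocity at impact: v_y = v_y0 − g t = 12.28 − 9.80 × 3.237 = −19.44 m/s.
Speed: |v| = √(vₓ² + v_y²) = √(23.48² + 19.44²) = 30.49 m/s.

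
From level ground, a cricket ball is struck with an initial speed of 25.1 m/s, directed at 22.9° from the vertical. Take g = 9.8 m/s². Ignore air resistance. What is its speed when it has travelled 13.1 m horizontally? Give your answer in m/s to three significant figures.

Resolve: vₓ = 25.10 sin 22.9° = 9.767 m/s and v_y0 = 25.10 cos 22.9° = 23.12 m/s.
x = vₓ t ⇒ t = 13.1/9.767 = 1.341 s.
Vertical velocity there: v_y = v_y0 − g t = 23.12 − 9.80 × 1.341 = 9.978 m/s.
Speed: √(vₓ² + v_y²) = √(9.767² + 9.978²) = 13.96 m/s.

14.0 m/s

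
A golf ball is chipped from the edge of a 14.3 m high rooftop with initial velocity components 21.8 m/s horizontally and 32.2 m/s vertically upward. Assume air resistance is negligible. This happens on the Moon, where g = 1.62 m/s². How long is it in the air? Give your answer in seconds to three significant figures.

40.2 s

Vertical motion (up positive, ground at y = 0): 0.8100 t² − (32.20) t − 14.3 = 0, so t = (32.20 + √(32.20² + 2·1.62·14.3)) / 1.62 = (32.20 + 32.91) / 1.62 = 40.19 s.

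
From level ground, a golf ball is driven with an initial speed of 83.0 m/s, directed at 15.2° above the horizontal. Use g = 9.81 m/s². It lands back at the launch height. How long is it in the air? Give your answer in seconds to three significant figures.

vₓ = 83.00 cos 15.2° = 80.10 m/s; v_y0 = 83.00 sin 15.2° = 21.76 m/s.
Time of flight on level ground: T = 2 v_y0 / g = 2 × 21.76 / 9.81 = 4.437 s.

4.44 s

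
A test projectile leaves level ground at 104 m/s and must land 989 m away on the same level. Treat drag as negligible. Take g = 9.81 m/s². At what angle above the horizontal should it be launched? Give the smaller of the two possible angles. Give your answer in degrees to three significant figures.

From R = (v₀²/g) sin 2θ: sin 2θ = 9.81 × 989 / 10816 = 0.8970.
2θ = 63.77° or 180° − 63.77° = 116.2°, so θ = 31.88° or 58.12°.
The smaller angle is 31.88°.

31.9°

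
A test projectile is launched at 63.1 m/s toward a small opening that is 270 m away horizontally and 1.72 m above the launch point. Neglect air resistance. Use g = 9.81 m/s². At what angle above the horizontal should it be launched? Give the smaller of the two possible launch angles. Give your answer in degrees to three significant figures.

Trajectory: y = x tanθ − g x² (1 + tan²θ)/(2v₀²). With x = 270, y = 1.72, v₀ = 63.1, g = 9.81:
89.81 tan²θ − 270 tanθ + (91.53) = 0.
tanθ = [270 ± √(270² − 4 × 89.81 × (91.53))] / (2 × 89.81) = (270 ± 200.1) / 179.6, giving tanθ = 0.3894 or 2.617.
θ = 21.28° or 69.09°; the smaller is 21.28°.

21.3°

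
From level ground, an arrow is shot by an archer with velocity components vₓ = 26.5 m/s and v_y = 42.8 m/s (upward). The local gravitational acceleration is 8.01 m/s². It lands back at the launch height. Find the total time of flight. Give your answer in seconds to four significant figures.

Time of flight on level ground: T = 2 v_y0 / g = 2 × 42.80 / 8.01 = 10.69 s.

10.69 s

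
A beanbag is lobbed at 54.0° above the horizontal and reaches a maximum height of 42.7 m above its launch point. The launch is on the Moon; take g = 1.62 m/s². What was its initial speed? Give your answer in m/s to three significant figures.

At the peak v_y = 0, so v_y0 = √(2gH) = √(2 × 1.62 × 42.7) = 11.76 m/s.
v_y0 = v₀ sin θ ⇒ v₀ = 11.76 / sin 54.0° = 14.54 m/s.

14.5 m/s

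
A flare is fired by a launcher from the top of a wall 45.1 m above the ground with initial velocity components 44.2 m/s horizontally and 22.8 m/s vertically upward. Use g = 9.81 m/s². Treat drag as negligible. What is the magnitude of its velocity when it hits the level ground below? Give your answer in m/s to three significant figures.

Vertical motion (up positive, ground at y = 0): 4.905 t² − (22.80) t − 45.1 = 0, so t = (22.80 + √(22.80² + 2·9.81·45.1)) / 9.81 = (22.80 + 37.48) / 9.81 = 6.145 s.
Vertical velocity at impact: v_y = v_y0 − g t = 22.80 − 9.81 × 6.145 = −37.48 m/s.
Speed: |v| = √(vₓ² + v_y²) = √(44.20² + 37.48²) = 57.95 m/s.

58.0 m/s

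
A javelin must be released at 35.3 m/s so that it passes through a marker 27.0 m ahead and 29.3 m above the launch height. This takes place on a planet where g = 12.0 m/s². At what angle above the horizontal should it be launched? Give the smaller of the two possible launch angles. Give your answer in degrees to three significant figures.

Trajectory: y = x tanθ − g x² (1 + tan²θ)/(2v₀²). With x = 27.0, y = 29.3, v₀ = 35.3, g = 12.0:
3.510 tan²θ − 27.0 tanθ + (32.81) = 0.
tanθ = [27.0 ± √(27.0² − 4 × 3.510 × (32.81))] / (2 × 3.510) = (27.0 ± 16.38) / 7.020, giving tanθ = 1.513 or 6.179.
θ = 56.53° or 80.81°; the smaller is 56.53°.

56.5°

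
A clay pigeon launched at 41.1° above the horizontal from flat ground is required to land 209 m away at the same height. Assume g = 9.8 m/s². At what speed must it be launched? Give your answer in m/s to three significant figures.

From R = (v₀² / g) sin 2θ: v₀ = √(gR / sin 2θ).
v₀ = √(9.80 × 209 / sin 82.20°) = √(2048 / 0.9907) = √2067.3 = 45.47 m/s.

45.5 m/s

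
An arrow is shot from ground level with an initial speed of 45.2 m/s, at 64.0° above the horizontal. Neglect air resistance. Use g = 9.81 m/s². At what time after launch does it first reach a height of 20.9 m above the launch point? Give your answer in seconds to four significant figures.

0.5511 s

vₓ = 45.20 cos 64.0° = 19.81 m/s; v_y0 = 45.20 sin 64.0° = 40.63 m/s.
Require v_y0 t − ½ g t² = 20.9, i.e. 4.905 t² − 40.63 t + 20.9 = 0.
t = [40.63 ± √(40.63² − 2·9.81·20.9)] / 9.81 = (40.63 ± 35.22) / 9.81, so t = 0.5511 s or t = 7.731 s.
The first (ascending) time is 0.5511 s.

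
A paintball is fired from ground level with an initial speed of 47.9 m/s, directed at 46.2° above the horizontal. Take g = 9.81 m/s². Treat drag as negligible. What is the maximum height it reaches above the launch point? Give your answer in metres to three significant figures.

60.9 m

Horizontal component vₓ = 47.90 cos 46.2° = 33.15 m/s; vertical v_y0 = 47.90 sin 46.2° = 34.57 m/s.
Peak height H = v_y0² / (2g) = 1195.2 / 19.62 = 60.92 m.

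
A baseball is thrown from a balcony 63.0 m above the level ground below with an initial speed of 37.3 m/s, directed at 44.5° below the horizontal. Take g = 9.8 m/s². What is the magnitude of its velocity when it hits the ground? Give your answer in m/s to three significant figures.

51.2 m/s

vₓ = 37.30 cos 44.5° = 26.60 m/s; v_y0 = −26.14 m/s (downward).
With up positive and y = 0 at the ground: y(t) = 63.0 + (−26.14) t − 4.900 t². Setting y = 0 and taking the positive root: t = [−26.14 + √(26.14² + 2·9.80·63.0)] / 9.80 = (−26.14 + 43.80) / 9.80 = 1.801 s.
Vertical velocity at impact: v_y = v_y0 − g t = −26.14 − 9.80 × 1.801 = −43.80 m/s.
Speed: |v| = √(vₓ² + v_y²) = √(26.60² + 43.80²) = 51.25 m/s.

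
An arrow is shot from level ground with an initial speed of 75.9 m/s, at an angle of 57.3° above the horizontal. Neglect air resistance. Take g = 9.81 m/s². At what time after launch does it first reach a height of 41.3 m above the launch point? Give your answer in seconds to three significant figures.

Components: vₓ = 75.90 cos 57.3° = 41.00 m/s, v_y0 = 75.90 sin 57.3° = 63.87 m/s.
Set y = v_y0 t − ½ g t² = 41.3: 4.905 t² − 63.87 t + 41.3 = 0.
Quadratic formula: t = (63.87 ± √3269.2) / 9.81 = (63.87 ± 57.18) / 9.81 → t = 0.6824 s or 12.34 s.
The first (ascending) time is 0.6824 s.

0.682 s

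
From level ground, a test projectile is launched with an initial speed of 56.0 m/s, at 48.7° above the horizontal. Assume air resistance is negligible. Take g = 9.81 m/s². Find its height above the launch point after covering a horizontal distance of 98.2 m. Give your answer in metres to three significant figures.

77.2 m

Horizontal component vₓ = 56.00 cos 48.7° = 36.96 m/s; vertical v_y0 = 56.00 sin 48.7° = 42.07 m/s.
x = vₓ t ⇒ t = 98.2/36.96 = 2.657 s.
Height: y = v_y0 t − ½ g t² = 42.07 × 2.657 − 4.905 × 2.657² = 111.8 − 34.63 = 77.15 m.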